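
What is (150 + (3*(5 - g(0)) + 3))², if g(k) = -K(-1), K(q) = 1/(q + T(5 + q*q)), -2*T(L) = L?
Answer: 447561/16 ≈ 27973.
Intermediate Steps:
T(L) = -L/2
K(q) = 1/(-5/2 + q - q²/2) (K(q) = 1/(q - (5 + q*q)/2) = 1/(q - (5 + q²)/2) = 1/(q + (-5/2 - q²/2)) = 1/(-5/2 + q - q²/2))
g(k) = ¼ (g(k) = -2/(-5 - 1*(-1)² + 2*(-1)) = -2/(-5 - 1*1 - 2) = -2/(-5 - 1 - 2) = -2/(-8) = -2*(-1)/8 = -1*(-¼) = ¼)
(150 + (3*(5 - g(0)) + 3))² = (150 + (3*(5 - 1*¼) + 3))² = (150 + (3*(5 - ¼) + 3))² = (150 + (3*(19/4) + 3))² = (150 + (57/4 + 3))² = (150 + 69/4)² = (669/4)² = 447561/16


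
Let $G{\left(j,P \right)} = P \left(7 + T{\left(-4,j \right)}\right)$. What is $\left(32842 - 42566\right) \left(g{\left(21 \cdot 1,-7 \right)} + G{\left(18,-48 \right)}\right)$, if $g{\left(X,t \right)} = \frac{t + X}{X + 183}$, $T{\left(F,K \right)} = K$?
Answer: $\frac{35004398}{3} \approx 1.1668 \cdot 10^{7}$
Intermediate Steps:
$G{\left(j,P \right)} = P \left(7 + j\right)$
$g{\left(X,t \right)} = \frac{X + t}{183 + X}$
$\left(32842 - 42566\right) \left(g{\left(21 \cdot 1,-7 \right)} + G{\left(18,-48 \right)}\right) = \left(32842 - 42566\right) \left(\frac{21 \cdot 1 - 7}{183 + 21 \cdot 1} - 48 \left(7 + 18\right)\right) = - 9724 \left(\frac{21 - 7}{183 + 21} - 1200\right) = - 9724 \left(\frac{1}{204} \cdot 14 - 1200\right) = - 9724 \left(\frac{7}{102} - 1200\right) = \left(-9724\right) \left(- \frac{122393}{102}\right) = \frac{35004398}{3}$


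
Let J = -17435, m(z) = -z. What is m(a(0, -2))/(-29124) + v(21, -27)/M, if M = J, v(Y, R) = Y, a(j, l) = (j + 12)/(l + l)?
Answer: -221303/169258980 ≈ -0.0013075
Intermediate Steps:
a(j, l) = (12 + j)/(2*l) (a(j, l) = (12 + j)/((2*l)) = (12 + j)*(1/(2*l)) = (12 + j)/(2*l))
M = -17435
m(a(0, -2))/(-29124) + v(21, -27)/M = -(12 + 0)/(2*(-2))/(-29124) + 21/(-17435) = -(-1)*12/(2*2)*(-1/29124) + 21*(-1/17435) = -1*(-3)*(-1/29124) - 21/17435 = 3*(-1/29124) - 21/17435 = -1/9708 - 21/17435 = -221303/169258980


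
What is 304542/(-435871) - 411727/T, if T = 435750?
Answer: -312164035717/189930788250 ≈ -1.6436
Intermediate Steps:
304542/(-435871) - 411727/T = 304542/(-435871) - 411727/435750 = 304542*(-1/435871) - 411727*1/435750 = -304542/435871 - 411727/435750 = -312164035717/189930788250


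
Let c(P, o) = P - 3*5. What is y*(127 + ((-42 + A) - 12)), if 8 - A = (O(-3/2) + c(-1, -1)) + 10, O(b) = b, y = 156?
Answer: 13806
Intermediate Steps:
c(P, o) = -15 + P (c(P, o) = P - 15 = -15 + P)
A = 31/2 (A = 8 - ((-3/2 + (-15 - 1)) + 10) = 8 - ((-3*½ - 16) + 10) = 8 - ((-3/2 - 16) + 10) = 8 - (-35/2 + 10) = 8 - 1*(-15/2) = 8 + 15/2 = 31/2 ≈ 15.500)
y*(127 + ((-42 + A) - 12)) = 156*(127 + ((-42 + 31/2) - 12)) = 156*(127 + (-53/2 - 12)) = 156*(127 - 77/2) = 156*(177/2) = 13806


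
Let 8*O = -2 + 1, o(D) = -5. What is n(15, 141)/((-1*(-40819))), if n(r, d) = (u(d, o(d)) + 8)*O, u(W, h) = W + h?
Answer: -18/40819 ≈ -0.00044097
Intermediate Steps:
O = -⅛ (O = (-2 + 1)/8 = (⅛)*(-1) = -⅛ ≈ -0.12500)
n(r, d) = -3/8 - d/8 (n(r, d) = ((d - 5) + 8)*(-⅛) = ((-5 + d) + 8)*(-⅛) = (3 + d)*(-⅛) = -3/8 - d/8)
n(15, 141)/((-1*(-40819))) = (-3/8 - ⅛*141)/((-1*(-40819))) = (-3/8 - 141/8)/40819 = -18*1/40819 = -18/40819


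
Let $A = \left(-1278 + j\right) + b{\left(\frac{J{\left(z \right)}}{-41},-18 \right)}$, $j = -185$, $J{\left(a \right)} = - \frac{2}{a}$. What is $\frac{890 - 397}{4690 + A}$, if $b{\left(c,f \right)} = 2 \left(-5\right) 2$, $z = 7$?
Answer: $\frac{493}{3207} \approx 0.15373$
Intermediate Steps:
$b{\left(c,f \right)} = -20$ ($b{\left(c,f \right)} = \left(-10\right) 2 = -20$)
$A = -1483$ ($A = \left(-1278 - 185\right) - 20 = -1463 - 20 = -1483$)
$\frac{890 - 397}{4690 + A} = \frac{890 - 397}{4690 - 1483} = \frac{493}{3207}$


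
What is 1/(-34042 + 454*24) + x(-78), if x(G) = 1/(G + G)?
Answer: -11651/1805388 ≈ -0.0064535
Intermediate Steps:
x(G) = 1/(2*G)
1/(-34042 + 454*24) + x(-78) = 1/(-34042 + 454*24) + (½)/(-78) = 1/(-34042 + 10896) + (½)*(-1/78) = 1/(-23146) - 1/156 = -1/23146 - 1/156 = -11651/1805388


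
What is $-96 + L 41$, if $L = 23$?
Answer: $847$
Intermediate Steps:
$-96 + L 41 = -96 + 23 \cdot 41 = -96 + 943 = 847$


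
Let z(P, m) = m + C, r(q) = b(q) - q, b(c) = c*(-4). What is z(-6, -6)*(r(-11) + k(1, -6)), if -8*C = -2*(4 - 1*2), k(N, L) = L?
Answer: -539/2 ≈ -269.50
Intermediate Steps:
b(c) = -4*c
C = ½ (C = -(-1)*(4 - 1*2)/4 = -(-1)*(4 - 2)/4 = -(-1)*2/4 = -⅛*(-4) = ½ ≈ 0.50000)
r(q) = -5*q (r(q) = -4*q - q = -5*q)
z(P, m) = ½ + m (z(P, m) = m + ½ = ½ + m)
z(-6, -6)*(r(-11) + k(1, -6)) = (½ - 6)*(-5*(-11) - 6) = -11*(55 - 6)/2 = -11/2*49 = -539/2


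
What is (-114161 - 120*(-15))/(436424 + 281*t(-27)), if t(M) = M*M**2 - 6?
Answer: 112361/5096185 ≈ 0.022048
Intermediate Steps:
t(M) = -6 + M**3 (t(M) = M**3 - 6 = -6 + M**3)
(-114161 - 120*(-15))/(436424 + 281*t(-27)) = (-114161 - 120*(-15))/(436424 + 281*(-6 + (-27)**3)) = (-114161 + 1800)/(436424 + 281*(-6 - 19683)) = -112361/(436424 + 281*(-19689)) = -112361/(436424 - 5532609) = -112361/(-5096185) = -112361*(-1/5096185) = 112361/5096185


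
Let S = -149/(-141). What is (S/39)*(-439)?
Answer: -65411/5499 ≈ -11.895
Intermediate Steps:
S = 149/141 (S = -149*(-1/141) = 149/141 ≈ 1.0567)
(S/39)*(-439) = ((149/141)/39)*(-439) = ((149/141)*(1/39))*(-439) = (149/5499)*(-439) = -65411/5499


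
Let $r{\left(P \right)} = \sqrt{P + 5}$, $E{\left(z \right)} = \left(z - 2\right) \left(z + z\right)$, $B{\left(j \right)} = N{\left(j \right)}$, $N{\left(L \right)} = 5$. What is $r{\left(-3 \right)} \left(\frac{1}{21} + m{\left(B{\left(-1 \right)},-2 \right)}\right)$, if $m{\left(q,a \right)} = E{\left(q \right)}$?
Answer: $\frac{631 \sqrt{2}}{21} \approx 42.494$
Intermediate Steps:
$B{\left(j \right)} = 5$
$E{\left(z \right)} = 2 z \left(-2 + z\right)$ ($E{\left(z \right)} = \left(-2 + z\right) 2 z = 2 z \left(-2 + z\right)$)
$r{\left(P \right)} = \sqrt{5 + P}$
$m{\left(q,a \right)} = 2 q \left(-2 + q\right)$
$r{\left(-3 \right)} \left(\frac{1}{21} + m{\left(B{\left(-1 \right)},-2 \right)}\right) = \sqrt{5 - 3} \left(\frac{1}{21} + 2 \cdot 5 \left(-2 + 5\right)\right) = \sqrt{2} \left(\frac{1}{21} + 2 \cdot 5 \cdot 3\right) = \sqrt{2} \left(\frac{1}{21} + 30\right) = \sqrt{2} \cdot \frac{631}{21} = \frac{631 \sqrt{2}}{21}$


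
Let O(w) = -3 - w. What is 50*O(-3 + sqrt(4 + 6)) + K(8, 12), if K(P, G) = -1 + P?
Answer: 7 - 50*sqrt(10) ≈ -151.11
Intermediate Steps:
50*O(-3 + sqrt(4 + 6)) + K(8, 12) = 50*(-3 - (-3 + sqrt(4 + 6))) + (-1 + 8) = 50*(-3 - (-3 + sqrt(10))) + 7 = 50*(-3 + (3 - sqrt(10))) + 7 = 50*(-sqrt(10)) + 7 = -50*sqrt(10) + 7 = 7 - 50*sqrt(10)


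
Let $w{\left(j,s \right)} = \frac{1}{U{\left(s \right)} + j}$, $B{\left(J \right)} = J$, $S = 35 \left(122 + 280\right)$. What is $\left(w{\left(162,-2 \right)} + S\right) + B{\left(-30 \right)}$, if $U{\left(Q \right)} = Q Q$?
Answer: $\frac{2330641}{166} \approx 14040.0$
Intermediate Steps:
$S = 14070$ ($S = 35 \cdot 402 = 14070$)
$U{\left(Q \right)} = Q^{2}$
$w{\left(j,s \right)} = \frac{1}{j + s^{2}}$ ($w{\left(j,s \right)} = \frac{1}{s^{2} + j} = \frac{1}{j + s^{2}}$)
$\left(w{\left(162,-2 \right)} + S\right) + B{\left(-30 \right)} = \left(\frac{1}{162 + \left(-2\right)^{2}} + 14070\right) - 30 = \left(\frac{1}{162 + 4} + 14070\right) - 30 = \left(\frac{1}{166} + 14070\right) - 30 = \frac{2335621}{166} - 30 = \frac{2330641}{166}$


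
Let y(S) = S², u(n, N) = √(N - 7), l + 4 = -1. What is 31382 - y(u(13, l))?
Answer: 31394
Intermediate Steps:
l = -5 (l = -4 - 1 = -5)
u(n, N) = √(-7 + N)
31382 - y(u(13, l)) = 31382 - (√(-7 - 5))² = 31382 - (√(-12))² = 31382 - (2*I*√3)² = 31382 - 1*(-12) = 31382 + 12 = 31394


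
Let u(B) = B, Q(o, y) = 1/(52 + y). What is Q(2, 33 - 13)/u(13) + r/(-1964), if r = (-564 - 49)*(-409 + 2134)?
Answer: 247437941/459576 ≈ 538.40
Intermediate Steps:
r = -1057425 (r = -613*1725 = -1057425)
Q(2, 33 - 13)/u(13) + r/(-1964) = 1/((52 + (33 - 13))*13) - 1057425/(-1964) = (1/13)/(52 + 20) - 1057425*(-1/1964) = (1/13)/72 + 1057425/1964 = (1/72)*(1/13) + 1057425/1964 = 1/936 + 1057425/1964 = 247437941/459576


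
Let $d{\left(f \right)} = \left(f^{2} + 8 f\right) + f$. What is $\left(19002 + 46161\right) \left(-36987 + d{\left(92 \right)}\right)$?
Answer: $-1804689285$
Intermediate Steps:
$d{\left(f \right)} = f^{2} + 9 f$
$\left(19002 + 46161\right) \left(-36987 + d{\left(92 \right)}\right) = \left(19002 + 46161\right) \left(-36987 + 92 \left(9 + 92\right)\right) = 65163 \left(-36987 + 92 \cdot 101\right) = 65163 \left(-36987 + 9292\right) = 65163 \left(-27695\right) = -1804689285$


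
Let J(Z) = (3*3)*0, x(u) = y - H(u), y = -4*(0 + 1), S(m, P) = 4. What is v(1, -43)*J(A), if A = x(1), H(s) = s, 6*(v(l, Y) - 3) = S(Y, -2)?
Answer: 0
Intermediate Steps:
v(l, Y) = 11/3 (v(l, Y) = 3 + (⅙)*4 = 3 + ⅔ = 11/3)
y = -4 (y = -4*1 = -4)
x(u) = -4 - u
A = -5 (A = -4 - 1*1 = -4 - 1 = -5)
J(Z) = 0 (J(Z) = 9*0 = 0)
v(1, -43)*J(A) = (11/3)*0 = 0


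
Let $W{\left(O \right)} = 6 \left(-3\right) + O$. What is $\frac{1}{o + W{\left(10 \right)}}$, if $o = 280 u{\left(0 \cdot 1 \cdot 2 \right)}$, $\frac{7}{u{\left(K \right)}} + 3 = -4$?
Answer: $- \frac{1}{288} \approx -0.0034722$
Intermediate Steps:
$u{\left(K \right)} = -1$ ($u{\left(K \right)} = \frac{7}{-3 - 4} = \frac{7}{-7} = 7 \left(- \frac{1}{7}\right) = -1$)
$W{\left(O \right)} = -18 + O$
$o = -280$ ($o = 280 \left(-1\right) = -280$)
$\frac{1}{o + W{\left(10 \right)}} = \frac{1}{-280 + \left(-18 + 10\right)} = \frac{1}{-280 - 8} = \frac{1}{-288} = - \frac{1}{288}$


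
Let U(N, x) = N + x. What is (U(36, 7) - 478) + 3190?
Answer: 2755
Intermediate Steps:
(U(36, 7) - 478) + 3190 = ((36 + 7) - 478) + 3190 = (43 - 478) + 3190 = -435 + 3190 = 2755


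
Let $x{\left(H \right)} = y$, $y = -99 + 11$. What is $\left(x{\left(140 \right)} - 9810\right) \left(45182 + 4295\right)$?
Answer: $-489723346$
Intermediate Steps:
$y = -88$
$x{\left(H \right)} = -88$
$\left(x{\left(140 \right)} - 9810\right) \left(45182 + 4295\right) = \left(-88 - 9810\right) \left(45182 + 4295\right) = \left(-9898\right) 49477 = -489723346$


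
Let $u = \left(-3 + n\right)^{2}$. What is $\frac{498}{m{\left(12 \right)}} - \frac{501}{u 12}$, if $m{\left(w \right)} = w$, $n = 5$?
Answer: $\frac{497}{16} \approx 31.063$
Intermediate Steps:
$u = 4$ ($u = \left(-3 + 5\right)^{2} = 2^{2} = 4$)
$\frac{498}{m{\left(12 \right)}} - \frac{501}{u 12} = \frac{498}{12} - \frac{501}{4 \cdot 12} = 498 \cdot \frac{1}{12} - \frac{501}{48} = \frac{83}{2} - \frac{167}{16} = \frac{497}{16}$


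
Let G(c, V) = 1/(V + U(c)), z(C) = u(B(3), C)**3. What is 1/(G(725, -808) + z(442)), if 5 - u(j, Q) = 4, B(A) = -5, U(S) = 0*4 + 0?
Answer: 808/807 ≈ 1.0012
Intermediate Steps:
U(S) = 0 (U(S) = 0 + 0 = 0)
u(j, Q) = 1 (u(j, Q) = 5 - 1*4 = 5 - 4 = 1)
z(C) = 1 (z(C) = 1**3 = 1)
G(c, V) = 1/V (G(c, V) = 1/(V + 0) = 1/V)
1/(G(725, -808) + z(442)) = 1/(1/(-808) + 1) = 1/(-1/808 + 1) = 1/(807/808) = 808/807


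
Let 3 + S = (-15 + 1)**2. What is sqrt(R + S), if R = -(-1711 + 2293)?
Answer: I*sqrt(389) ≈ 19.723*I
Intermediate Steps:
R = -582 (R = -1*582 = -582)
S = 193 (S = -3 + (-15 + 1)**2 = -3 + (-14)**2 = -3 + 196 = 193)
sqrt(R + S) = sqrt(-582 + 193) = sqrt(-389) = I*sqrt(389)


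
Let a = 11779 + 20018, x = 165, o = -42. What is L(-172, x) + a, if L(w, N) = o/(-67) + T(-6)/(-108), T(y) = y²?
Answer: 6391256/201 ≈ 31797.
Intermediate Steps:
L(w, N) = 59/201 (L(w, N) = -42/(-67) + (-6)²/(-108) = -42*(-1/67) + 36*(-1/108) = 42/67 - ⅓ = 59/201)
a = 31797
L(-172, x) + a = 59/201 + 31797 = 6391256/201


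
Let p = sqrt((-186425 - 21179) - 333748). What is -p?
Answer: -14*I*sqrt(2762) ≈ -735.77*I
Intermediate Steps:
p = 14*I*sqrt(2762) (p = sqrt(-207604 - 333748) = sqrt(-541352) = 14*I*sqrt(2762) ≈ 735.77*I)
-p = -14*I*sqrt(2762)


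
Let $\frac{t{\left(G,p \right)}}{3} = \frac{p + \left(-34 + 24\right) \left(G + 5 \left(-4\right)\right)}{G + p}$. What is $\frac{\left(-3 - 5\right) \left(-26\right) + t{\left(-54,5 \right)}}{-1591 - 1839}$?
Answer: $- \frac{7957}{168070} \approx -0.047343$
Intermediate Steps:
$t{\left(G,p \right)} = \frac{3 \left(200 + p - 10 G\right)}{G + p}$ ($t{\left(G,p \right)} = 3 \frac{p + \left(-34 + 24\right) \left(G + 5 \left(-4\right)\right)}{G + p} = 3 \frac{p - 10 \left(G - 20\right)}{G + p} = 3 \frac{p - 10 \left(-20 + G\right)}{G + p} = 3 \frac{p - \left(-200 + 10 G\right)}{G + p} = 3 \frac{200 + p - 10 G}{G + p} = \frac{3 \left(200 + p - 10 G\right)}{G + p}$)
$\frac{\left(-3 - 5\right) \left(-26\right) + t{\left(-54,5 \right)}}{-1591 - 1839} = \frac{\left(-3 - 5\right) \left(-26\right) + \frac{3 \left(200 + 5 - -540\right)}{-54 + 5}}{-1591 - 1839} = \frac{\left(-8\right) \left(-26\right) + \frac{3 \left(200 + 5 + 540\right)}{-49}}{-3430} = \left(208 + 3 \left(- \frac{1}{49}\right) 745\right) \left(- \frac{1}{3430}\right) = \left(208 - \frac{2235}{49}\right) \left(- \frac{1}{3430}\right) = \frac{7957}{49} \left(- \frac{1}{3430}\right) = - \frac{7957}{168070}$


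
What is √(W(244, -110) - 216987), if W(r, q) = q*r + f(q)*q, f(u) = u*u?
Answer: I*√1574827 ≈ 1254.9*I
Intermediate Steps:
f(u) = u²
W(r, q) = q³ + q*r (W(r, q) = q*r + q²*q = q*r + q³ = q³ + q*r)
√(W(244, -110) - 216987) = √(-110*(244 + (-110)²) - 216987) = √(-110*(244 + 12100) - 216987) = √(-110*12344 - 216987) = √(-1357840 - 216987) = √(-1574827) = I*√1574827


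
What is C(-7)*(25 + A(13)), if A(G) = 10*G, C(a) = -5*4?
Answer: -3100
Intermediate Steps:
C(a) = -20
C(-7)*(25 + A(13)) = -20*(25 + 10*13) = -20*(25 + 130) = -20*155 = -3100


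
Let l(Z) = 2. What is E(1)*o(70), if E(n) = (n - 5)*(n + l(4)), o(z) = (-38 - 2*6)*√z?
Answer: 600*√70 ≈ 5020.0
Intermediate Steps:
o(z) = -50*√z (o(z) = (-38 - 1*12)*√z = (-38 - 12)*√z = -50*√z)
E(n) = (-5 + n)*(2 + n) (E(n) = (n - 5)*(n + 2) = (-5 + n)*(2 + n))
E(1)*o(70) = (-10 + 1² - 3*1)*(-50*√70) = (-10 + 1 - 3)*(-50*√70) = -(-600)*√70 = 600*√70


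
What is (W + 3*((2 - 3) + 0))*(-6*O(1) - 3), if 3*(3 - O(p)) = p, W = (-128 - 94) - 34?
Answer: 4921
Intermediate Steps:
W = -256 (W = -222 - 34 = -256)
O(p) = 3 - p/3
(W + 3*((2 - 3) + 0))*(-6*O(1) - 3) = (-256 + 3*((2 - 3) + 0))*(-6*(3 - ⅓*1) - 3) = (-256 + 3*(-1 + 0))*(-6*(3 - ⅓) - 3) = (-256 + 3*(-1))*(-6*8/3 - 3) = (-256 - 3)*(-16 - 3) = -259*(-19) = 4921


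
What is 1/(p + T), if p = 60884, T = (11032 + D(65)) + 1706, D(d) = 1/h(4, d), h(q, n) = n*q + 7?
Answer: 267/19657075 ≈ 1.3583e-5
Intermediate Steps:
h(q, n) = 7 + n*q
D(d) = 1/(7 + 4*d) (D(d) = 1/(7 + d*4) = 1/(7 + 4*d))
T = 3401047/267 (T = (11032 + 1/(7 + 4*65)) + 1706 = (11032 + 1/(7 + 260)) + 1706 = (11032 + 1/267) + 1706 = 2945545/267 + 1706 = 3401047/267 ≈ 12738.)
1/(p + T) = 1/(60884 + 3401047/267) = 1/(19657075/267) = 267/19657075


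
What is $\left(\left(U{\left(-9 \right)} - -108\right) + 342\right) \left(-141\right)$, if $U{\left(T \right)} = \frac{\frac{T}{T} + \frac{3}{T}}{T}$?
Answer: $- \frac{570956}{9} \approx -63440.0$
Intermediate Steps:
$U{\left(T \right)} = \frac{1 + \frac{3}{T}}{T}$
$\left(\left(U{\left(-9 \right)} - -108\right) + 342\right) \left(-141\right) = \left(\left(\frac{3 - 9}{81} - -108\right) + 342\right) \left(-141\right) = \left(\left(\frac{1}{81} \left(-6\right) + 108\right) + 342\right) \left(-141\right) = \left(\left(- \frac{2}{27} + 108\right) + 342\right) \left(-141\right) = \left(\frac{2914}{27} + 342\right) \left(-141\right) = \frac{12148}{27} \left(-141\right) = - \frac{570956}{9}$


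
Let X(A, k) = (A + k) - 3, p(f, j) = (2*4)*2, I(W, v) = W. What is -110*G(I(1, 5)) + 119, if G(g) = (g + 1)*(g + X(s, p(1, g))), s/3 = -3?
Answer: -981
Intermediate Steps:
s = -9 (s = 3*(-3) = -9)
p(f, j) = 16 (p(f, j) = 8*2 = 16)
X(A, k) = -3 + A + k
G(g) = (1 + g)*(4 + g) (G(g) = (g + 1)*(g + (-3 - 9 + 16)) = (1 + g)*(g + 4) = (1 + g)*(4 + g))
-110*G(I(1, 5)) + 119 = -110*(4 + 1² + 5*1) + 119 = -110*(4 + 1 + 5) + 119 = -110*10 + 119 = -1100 + 119 = -981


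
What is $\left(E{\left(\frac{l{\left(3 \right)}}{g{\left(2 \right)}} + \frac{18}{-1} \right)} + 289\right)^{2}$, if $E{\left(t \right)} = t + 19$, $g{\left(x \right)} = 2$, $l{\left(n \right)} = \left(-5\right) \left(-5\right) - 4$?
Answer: $\frac{361201}{4} \approx 90300.0$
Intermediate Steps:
$l{\left(n \right)} = 21$ ($l{\left(n \right)} = 25 - 4 = 21$)
$E{\left(t \right)} = 19 + t$
$\left(E{\left(\frac{l{\left(3 \right)}}{g{\left(2 \right)}} + \frac{18}{-1} \right)} + 289\right)^{2} = \left(\left(19 + \left(\frac{21}{2} + \frac{18}{-1}\right)\right) + 289\right)^{2} = \left(\left(19 + \left(21 \cdot \frac{1}{2} + 18 \left(-1\right)\right)\right) + 289\right)^{2} = \left(\left(19 + \left(\frac{21}{2} - 18\right)\right) + 289\right)^{2} = \left(\left(19 - \frac{15}{2}\right) + 289\right)^{2} = \left(\frac{23}{2} + 289\right)^{2} = \left(\frac{601}{2}\right)^{2} = \frac{361201}{4}$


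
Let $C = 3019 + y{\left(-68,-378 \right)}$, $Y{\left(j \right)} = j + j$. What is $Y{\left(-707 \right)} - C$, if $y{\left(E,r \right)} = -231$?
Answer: $-4202$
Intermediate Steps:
$Y{\left(j \right)} = 2 j$
$C = 2788$ ($C = 3019 - 231 = 2788$)
$Y{\left(-707 \right)} - C = 2 \left(-707\right) - 2788 = -1414 - 2788 = -4202$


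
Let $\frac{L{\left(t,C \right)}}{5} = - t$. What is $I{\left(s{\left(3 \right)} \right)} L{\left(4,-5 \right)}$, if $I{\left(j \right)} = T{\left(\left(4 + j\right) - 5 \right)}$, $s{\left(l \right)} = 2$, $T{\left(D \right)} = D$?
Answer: $-20$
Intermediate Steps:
$L{\left(t,C \right)} = - 5 t$ ($L{\left(t,C \right)} = 5 \left(- t\right) = - 5 t$)
$I{\left(j \right)} = -1 + j$ ($I{\left(j \right)} = \left(4 + j\right) - 5 = -1 + j$)
$I{\left(s{\left(3 \right)} \right)} L{\left(4,-5 \right)} = \left(-1 + 2\right) \left(\left(-5\right) 4\right) = 1 \left(-20\right) = -20$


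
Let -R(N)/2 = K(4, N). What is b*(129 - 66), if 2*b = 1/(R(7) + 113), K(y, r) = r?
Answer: 7/22 ≈ 0.31818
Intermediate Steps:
R(N) = -2*N
b = 1/198 (b = 1/(2*(-2*7 + 113)) = 1/(2*(-14 + 113)) = (½)/99 = (½)*(1/99) = 1/198 ≈ 0.0050505)
b*(129 - 66) = (129 - 66)/198 = (1/198)*63 = 7/22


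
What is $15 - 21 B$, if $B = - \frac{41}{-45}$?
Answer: $- \frac{62}{15} \approx -4.1333$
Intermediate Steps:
$B = \frac{41}{45}$ ($B = \left(-41\right) \left(- \frac{1}{45}\right) = \frac{41}{45} \approx 0.91111$)
$15 - 21 B = 15 - \frac{287}{15} = - \frac{62}{15}$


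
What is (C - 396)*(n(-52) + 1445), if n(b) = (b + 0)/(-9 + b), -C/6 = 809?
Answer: -463034250/61 ≈ -7.5907e+6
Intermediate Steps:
C = -4854 (C = -6*809 = -4854)
n(b) = b/(-9 + b)
(C - 396)*(n(-52) + 1445) = (-4854 - 396)*(-52/(-9 - 52) + 1445) = -5250*(-52/(-61) + 1445) = -5250*(-52*(-1/61) + 1445) = -5250*(52/61 + 1445) = -5250*88197/61 = -463034250/61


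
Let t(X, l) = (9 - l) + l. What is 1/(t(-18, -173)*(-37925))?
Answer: -1/341325 ≈ -2.9298e-6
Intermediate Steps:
t(X, l) = 9
1/(t(-18, -173)*(-37925)) = 1/(9*(-37925)) = (1/9)*(-1/37925) = -1/341325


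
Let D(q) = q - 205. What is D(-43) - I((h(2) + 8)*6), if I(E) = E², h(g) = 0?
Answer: -2552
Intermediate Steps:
D(q) = -205 + q
D(-43) - I((h(2) + 8)*6) = (-205 - 43) - ((0 + 8)*6)² = -248 - (8*6)² = -248 - 1*48² = -248 - 1*2304 = -248 - 2304 = -2552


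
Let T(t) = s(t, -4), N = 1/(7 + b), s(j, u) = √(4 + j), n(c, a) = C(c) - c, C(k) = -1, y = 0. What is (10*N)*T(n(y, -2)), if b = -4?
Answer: 10*√3/3 ≈ 5.7735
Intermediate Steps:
n(c, a) = -1 - c
N = ⅓ (N = 1/(7 - 4) = 1/3 = ⅓ ≈ 0.33333)
T(t) = √(4 + t)
(10*N)*T(n(y, -2)) = (10*(⅓))*√(4 + (-1 - 1*0)) = 10*√(4 + (-1 + 0))/3 = 10*√(4 - 1)/3 = 10*√3/3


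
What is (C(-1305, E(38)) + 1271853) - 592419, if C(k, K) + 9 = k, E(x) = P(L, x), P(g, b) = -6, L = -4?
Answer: 678120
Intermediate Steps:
E(x) = -6
C(k, K) = -9 + k
(C(-1305, E(38)) + 1271853) - 592419 = ((-9 - 1305) + 1271853) - 592419 = (-1314 + 1271853) - 592419 = 1270539 - 592419 = 678120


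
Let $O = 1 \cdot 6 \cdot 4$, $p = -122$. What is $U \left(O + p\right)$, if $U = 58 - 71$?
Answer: $1274$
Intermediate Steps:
$U = -13$
$O = 24$ ($O = 6 \cdot 4 = 24$)
$U \left(O + p\right) = - 13 \left(24 - 122\right) = \left(-13\right) \left(-98\right) = 1274$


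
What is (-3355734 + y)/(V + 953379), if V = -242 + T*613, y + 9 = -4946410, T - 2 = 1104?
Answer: -8302153/1631115 ≈ -5.0899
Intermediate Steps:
T = 1106 (T = 2 + 1104 = 1106)
y = -4946419 (y = -9 - 4946410 = -4946419)
V = 677736 (V = -242 + 1106*613 = -242 + 677978 = 677736)
(-3355734 + y)/(V + 953379) = (-3355734 - 4946419)/(677736 + 953379) = -8302153/1631115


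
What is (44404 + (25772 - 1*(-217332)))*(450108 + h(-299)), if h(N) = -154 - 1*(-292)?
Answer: 129449326968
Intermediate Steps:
h(N) = 138 (h(N) = -154 + 292 = 138)
(44404 + (25772 - 1*(-217332)))*(450108 + h(-299)) = (44404 + (25772 - 1*(-217332)))*(450108 + 138) = (44404 + (25772 + 217332))*450246 = (44404 + 243104)*450246 = 287508*450246 = 129449326968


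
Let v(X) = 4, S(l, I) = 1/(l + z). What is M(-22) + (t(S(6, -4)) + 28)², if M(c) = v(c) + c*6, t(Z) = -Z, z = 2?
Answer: 41537/64 ≈ 649.02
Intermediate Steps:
S(l, I) = 1/(2 + l) (S(l, I) = 1/(l + 2) = 1/(2 + l))
M(c) = 4 + 6*c (M(c) = 4 + c*6 = 4 + 6*c)
M(-22) + (t(S(6, -4)) + 28)² = (4 + 6*(-22)) + (-1/(2 + 6) + 28)² = (4 - 132) + (-1/8 + 28)² = -128 + (-1*⅛ + 28)² = -128 + (-⅛ + 28)² = -128 + (223/8)² = -128 + 49729/64 = 41537/64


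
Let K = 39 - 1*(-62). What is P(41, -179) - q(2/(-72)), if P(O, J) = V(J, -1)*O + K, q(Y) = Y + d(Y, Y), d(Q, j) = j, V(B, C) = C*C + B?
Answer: -129545/18 ≈ -7196.9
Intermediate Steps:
V(B, C) = B + C² (V(B, C) = C² + B = B + C²)
q(Y) = 2*Y (q(Y) = Y + Y = 2*Y)
K = 101 (K = 39 + 62 = 101)
P(O, J) = 101 + O*(1 + J) (P(O, J) = (J + (-1)²)*O + 101 = (J + 1)*O + 101 = (1 + J)*O + 101 = O*(1 + J) + 101 = 101 + O*(1 + J))
P(41, -179) - q(2/(-72)) = (101 + 41*(1 - 179)) - 2*2/(-72) = (101 + 41*(-178)) - 2*2*(-1/72) = (101 - 7298) - 2*(-1)/36 = -7197 - 1*(-1/18) = -7197 + 1/18 = -129545/18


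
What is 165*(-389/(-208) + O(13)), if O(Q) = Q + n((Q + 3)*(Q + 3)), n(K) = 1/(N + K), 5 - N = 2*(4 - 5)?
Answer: 134255055/54704 ≈ 2454.2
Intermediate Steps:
N = 7 (N = 5 - 2*(4 - 5) = 5 - 2*(-1) = 5 - 1*(-2) = 5 + 2 = 7)
n(K) = 1/(7 + K)
O(Q) = Q + 1/(7 + (3 + Q)²) (O(Q) = Q + 1/(7 + (Q + 3)*(Q + 3)) = Q + 1/(7 + (3 + Q)*(3 + Q)) = Q + 1/(7 + (3 + Q)²))
165*(-389/(-208) + O(13)) = 165*(-389/(-208) + (13 + 1/(7 + (3 + 13)²))) = 165*(-389*(-1/208) + (13 + 1/(7 + 16²))) = 165*(389/208 + (13 + 1/(7 + 256))) = 165*(389/208 + (13 + 1/263)) = 165*(389/208 + 3420/263) = 165*(813667/54704) = 134255055/54704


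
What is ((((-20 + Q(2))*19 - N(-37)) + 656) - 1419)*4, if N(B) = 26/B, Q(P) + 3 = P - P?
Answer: -177496/37 ≈ -4797.2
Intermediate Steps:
Q(P) = -3 (Q(P) = -3 + (P - P) = -3 + 0 = -3)
((((-20 + Q(2))*19 - N(-37)) + 656) - 1419)*4 = ((((-20 - 3)*19 - 26/(-37)) + 656) - 1419)*4 = (((-23*19 - 26*(-1)/37) + 656) - 1419)*4 = (((-437 - 1*(-26/37)) + 656) - 1419)*4 = (((-437 + 26/37) + 656) - 1419)*4 = ((-16143/37 + 656) - 1419)*4 = (8129/37 - 1419)*4 = -44374/37*4 = -177496/37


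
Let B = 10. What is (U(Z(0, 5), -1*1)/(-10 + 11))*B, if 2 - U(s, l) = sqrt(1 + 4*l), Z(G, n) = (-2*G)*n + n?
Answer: 20 - 10*I*sqrt(3) ≈ 20.0 - 17.32*I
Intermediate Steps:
Z(G, n) = n - 2*G*n (Z(G, n) = -2*G*n + n = n - 2*G*n)
U(s, l) = 2 - sqrt(1 + 4*l)
(U(Z(0, 5), -1*1)/(-10 + 11))*B = ((2 - sqrt(1 + 4*(-1*1)))/(-10 + 11))*10 = ((2 - sqrt(1 + 4*(-1)))/1)*10 = (1*(2 - sqrt(1 - 4)))*10 = (1*(2 - sqrt(-3)))*10 = (1*(2 - I*sqrt(3)))*10 = (2 - I*sqrt(3))*10 = 20 - 10*I*sqrt(3)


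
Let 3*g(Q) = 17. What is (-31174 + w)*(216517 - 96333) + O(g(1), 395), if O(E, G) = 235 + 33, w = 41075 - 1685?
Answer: 987432012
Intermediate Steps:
w = 39390
g(Q) = 17/3 (g(Q) = (1/3)*17 = 17/3)
O(E, G) = 268
(-31174 + w)*(216517 - 96333) + O(g(1), 395) = (-31174 + 39390)*(216517 - 96333) + 268 = 8216*120184 + 268 = 987431744 + 268 = 987432012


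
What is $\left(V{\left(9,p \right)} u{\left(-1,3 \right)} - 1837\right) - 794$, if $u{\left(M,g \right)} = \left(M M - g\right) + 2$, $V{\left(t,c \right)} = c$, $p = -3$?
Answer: $-2631$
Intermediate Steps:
$u{\left(M,g \right)} = 2 + M^{2} - g$ ($u{\left(M,g \right)} = \left(M^{2} - g\right) + 2 = 2 + M^{2} - g$)
$\left(V{\left(9,p \right)} u{\left(-1,3 \right)} - 1837\right) - 794 = \left(- 3 \left(2 + \left(-1\right)^{2} - 3\right) - 1837\right) - 794 = \left(- 3 \left(2 + 1 - 3\right) - 1837\right) - 794 = \left(\left(-3\right) 0 - 1837\right) - 794 = \left(0 - 1837\right) - 794 = -1837 - 794 = -2631$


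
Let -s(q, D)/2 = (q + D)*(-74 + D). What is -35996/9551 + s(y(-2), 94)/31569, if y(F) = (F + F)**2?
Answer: -1178382124/301515519 ≈ -3.9082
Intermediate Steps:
y(F) = 4*F**2 (y(F) = (2*F)**2 = 4*F**2)
s(q, D) = -2*(-74 + D)*(D + q) (s(q, D) = -2*(q + D)*(-74 + D) = -2*(D + q)*(-74 + D) = -2*(-74 + D)*(D + q))
-35996/9551 + s(y(-2), 94)/31569 = -35996/9551 + (-2*94**2 + 148*94 + 148*(4*(-2)**2) - 2*94*4*(-2)**2)/31569 = -35996*1/9551 + (-2*8836 + 13912 + 148*(4*4) - 2*94*4*4)*(1/31569) = -35996/9551 + (-17672 + 13912 + 148*16 - 2*94*16)*(1/31569) = -35996/9551 + (-17672 + 13912 + 2368 - 3008)*(1/31569) = -35996/9551 - 4400*1/31569 = -35996/9551 - 4400/31569 = -1178382124/301515519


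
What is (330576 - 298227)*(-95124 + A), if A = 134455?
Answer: 1272318519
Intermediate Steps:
(330576 - 298227)*(-95124 + A) = (330576 - 298227)*(-95124 + 134455) = 32349*39331 = 1272318519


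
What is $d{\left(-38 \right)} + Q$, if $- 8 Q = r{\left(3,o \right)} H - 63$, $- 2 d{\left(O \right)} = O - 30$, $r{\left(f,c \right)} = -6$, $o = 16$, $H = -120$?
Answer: $- \frac{385}{8} \approx -48.125$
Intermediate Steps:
$d{\left(O \right)} = 15 - \frac{O}{2}$ ($d{\left(O \right)} = - \frac{O - 30}{2} = - \frac{-30 + O}{2} = 15 - \frac{O}{2}$)
$Q = - \frac{657}{8}$ ($Q = - \frac{\left(-6\right) \left(-120\right) - 63}{8} = - \frac{720 - 63}{8} = \left(- \frac{1}{8}\right) 657 = - \frac{657}{8} \approx -82.125$)
$d{\left(-38 \right)} + Q = \left(15 - -19\right) - \frac{657}{8} = \left(15 + 19\right) - \frac{657}{8} = 34 - \frac{657}{8} = - \frac{385}{8}$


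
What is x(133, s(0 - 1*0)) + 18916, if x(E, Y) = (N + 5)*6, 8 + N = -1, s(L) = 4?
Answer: 18892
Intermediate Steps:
N = -9 (N = -8 - 1 = -9)
x(E, Y) = -24 (x(E, Y) = (-9 + 5)*6 = -4*6 = -24)
x(133, s(0 - 1*0)) + 18916 = -24 + 18916 = 18892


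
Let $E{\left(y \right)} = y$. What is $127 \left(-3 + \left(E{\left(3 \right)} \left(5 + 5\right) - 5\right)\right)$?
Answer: $2794$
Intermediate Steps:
$127 \left(-3 + \left(E{\left(3 \right)} \left(5 + 5\right) - 5\right)\right) = 127 \left(-3 - \left(5 - 3 \left(5 + 5\right)\right)\right) = 127 \left(-3 + \left(3 \cdot 10 - 5\right)\right) = 127 \left(-3 + \left(30 - 5\right)\right) = 127 \left(-3 + 25\right) = 127 \cdot 22 = 2794$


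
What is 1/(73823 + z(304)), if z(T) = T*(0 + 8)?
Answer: 1/76255 ≈ 1.3114e-5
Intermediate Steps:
z(T) = 8*T (z(T) = T*8 = 8*T)
1/(73823 + z(304)) = 1/(73823 + 8*304) = 1/(73823 + 2432) = 1/76255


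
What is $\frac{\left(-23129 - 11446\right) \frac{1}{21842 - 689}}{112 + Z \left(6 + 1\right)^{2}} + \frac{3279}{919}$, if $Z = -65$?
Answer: $\frac{71059055192}{19912637437} \approx 3.5685$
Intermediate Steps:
$\frac{\left(-23129 - 11446\right) \frac{1}{21842 - 689}}{112 + Z \left(6 + 1\right)^{2}} + \frac{3279}{919} = \frac{\left(-23129 - 11446\right) \frac{1}{21842 - 689}}{112 - 65 \left(6 + 1\right)^{2}} + \frac{3279}{919} = \frac{\left(-34575\right) \frac{1}{21153}}{112 - 65 \cdot 7^{2}} + 3279 \cdot \frac{1}{919} = \frac{\left(-34575\right) \frac{1}{21153}}{112 - 3185} + \frac{3279}{919} = - \frac{11525}{7051 \left(112 - 3185\right)} + \frac{3279}{919} = - \frac{11525}{7051 \left(-3073\right)} + \frac{3279}{919} = \left(- \frac{11525}{7051}\right) \left(- \frac{1}{3073}\right) + \frac{3279}{919} = \frac{11525}{21667723} + \frac{3279}{919} = \frac{71059055192}{19912637437}$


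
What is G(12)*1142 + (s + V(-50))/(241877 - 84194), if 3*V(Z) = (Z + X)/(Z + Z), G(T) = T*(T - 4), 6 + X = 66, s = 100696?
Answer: 518616100559/4730490 ≈ 1.0963e+5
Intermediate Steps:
X = 60 (X = -6 + 66 = 60)
G(T) = T*(-4 + T)
V(Z) = (60 + Z)/(6*Z) (V(Z) = ((Z + 60)/(Z + Z))/3 = ((60 + Z)/((2*Z)))/3 = ((60 + Z)*(1/(2*Z)))/3 = ((60 + Z)/(2*Z))/3 = (60 + Z)/(6*Z))
G(12)*1142 + (s + V(-50))/(241877 - 84194) = (12*(-4 + 12))*1142 + (100696 + (⅙)*(60 - 50)/(-50))/(241877 - 84194) = (12*8)*1142 + (100696 + (⅙)*(-1/50)*10)/157683 = 96*1142 + (100696 - 1/30)*(1/157683) = 109632 + (3020879/30)*(1/157683) = 109632 + 3020879/4730490 = 518616100559/4730490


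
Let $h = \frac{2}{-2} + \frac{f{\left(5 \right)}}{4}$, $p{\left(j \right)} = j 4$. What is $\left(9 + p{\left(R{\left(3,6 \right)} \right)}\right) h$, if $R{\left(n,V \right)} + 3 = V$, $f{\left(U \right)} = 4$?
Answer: $0$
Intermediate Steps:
$R{\left(n,V \right)} = -3 + V$
$p{\left(j \right)} = 4 j$
$h = 0$ ($h = \frac{2}{-2} + \frac{4}{4} = 2 \left(- \frac{1}{2}\right) + 4 \cdot \frac{1}{4} = -1 + 1 = 0$)
$\left(9 + p{\left(R{\left(3,6 \right)} \right)}\right) h = \left(9 + 4 \left(-3 + 6\right)\right) 0 = \left(9 + 4 \cdot 3\right) 0 = \left(9 + 12\right) 0 = 21 \cdot 0 = 0$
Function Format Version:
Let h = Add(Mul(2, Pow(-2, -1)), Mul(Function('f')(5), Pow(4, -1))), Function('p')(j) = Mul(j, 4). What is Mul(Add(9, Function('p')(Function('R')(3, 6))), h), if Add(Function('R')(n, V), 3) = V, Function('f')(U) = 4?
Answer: 0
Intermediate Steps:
Function('R')(n, V) = Add(-3, V)
Function('p')(j) = Mul(4, j)
h = 0 (h = Add(Mul(2, Pow(-2, -1)), Mul(4, Pow(4, -1))) = Add(Mul(2, Rational(-1, 2)), Mul(4, Rational(1, 4))) = Add(-1, 1) = 0)
Mul(Add(9, Function('p')(Function('R')(3, 6))), h) = Mul(Add(9, Mul(4, Add(-3, 6))), 0) = Mul(Add(9, Mul(4, 3)), 0) = Mul(Add(9, 12), 0) = Mul(21, 0) = 0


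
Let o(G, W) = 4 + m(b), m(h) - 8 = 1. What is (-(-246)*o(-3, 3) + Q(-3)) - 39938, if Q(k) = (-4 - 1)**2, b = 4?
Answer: -36715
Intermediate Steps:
m(h) = 9 (m(h) = 8 + 1 = 9)
Q(k) = 25 (Q(k) = (-5)**2 = 25)
o(G, W) = 13 (o(G, W) = 4 + 9 = 13)
(-(-246)*o(-3, 3) + Q(-3)) - 39938 = (-(-246)*13 + 25) - 39938 = (-82*(-39) + 25) - 39938 = (3198 + 25) - 39938 = 3223 - 39938 = -36715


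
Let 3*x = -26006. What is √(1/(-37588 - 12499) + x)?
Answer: 5*I*√7828973902761/150261 ≈ 93.106*I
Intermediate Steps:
x = -26006/3 (x = (⅓)*(-26006) = -26006/3 ≈ -8668.7)
√(1/(-37588 - 12499) + x) = √(1/(-37588 - 12499) - 26006/3) = √(1/(-50087) - 26006/3) = √(-1/50087 - 26006/3) = √(-1302562525/150261) = 5*I*√7828973902761/150261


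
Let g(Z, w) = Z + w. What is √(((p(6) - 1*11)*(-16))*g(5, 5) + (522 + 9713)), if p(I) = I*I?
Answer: √6235 ≈ 78.962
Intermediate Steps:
p(I) = I²
√(((p(6) - 1*11)*(-16))*g(5, 5) + (522 + 9713)) = √(((6² - 1*11)*(-16))*(5 + 5) + (522 + 9713)) = √(((36 - 11)*(-16))*10 + 10235) = √((25*(-16))*10 + 10235) = √(-400*10 + 10235) = √(-4000 + 10235) = √6235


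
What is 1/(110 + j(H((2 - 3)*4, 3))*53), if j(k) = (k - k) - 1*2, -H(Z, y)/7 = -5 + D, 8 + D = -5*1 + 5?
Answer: 1/4 ≈ 0.25000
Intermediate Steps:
D = -8 (D = -8 + (-5*1 + 5) = -8 + (-5 + 5) = -8 + 0 = -8)
H(Z, y) = 91 (H(Z, y) = -7*(-5 - 8) = -7*(-13) = 91)
j(k) = -2 (j(k) = 0 - 2 = -2)
1/(110 + j(H((2 - 3)*4, 3))*53) = 1/(110 - 2*53) = 1/(110 - 106) = 1/4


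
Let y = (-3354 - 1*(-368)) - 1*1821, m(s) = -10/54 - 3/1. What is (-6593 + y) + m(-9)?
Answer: -307886/27 ≈ -11403.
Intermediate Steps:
m(s) = -86/27 (m(s) = -10*1/54 - 3*1 = -5/27 - 3 = -86/27)
y = -4807 (y = (-3354 + 368) - 1821 = -2986 - 1821 = -4807)
(-6593 + y) + m(-9) = (-6593 - 4807) - 86/27 = -11400 - 86/27 = -307886/27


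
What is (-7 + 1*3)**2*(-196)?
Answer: -3136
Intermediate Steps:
(-7 + 1*3)**2*(-196) = (-7 + 3)**2*(-196) = (-4)**2*(-196) = 16*(-196) = -3136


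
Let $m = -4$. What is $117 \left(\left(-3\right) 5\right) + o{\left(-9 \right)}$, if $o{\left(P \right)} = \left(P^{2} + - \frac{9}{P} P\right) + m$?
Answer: $-1687$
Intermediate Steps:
$o{\left(P \right)} = -13 + P^{2}$ ($o{\left(P \right)} = \left(P^{2} + - \frac{9}{P} P\right) - 4 = \left(P^{2} - 9\right) - 4 = \left(-9 + P^{2}\right) - 4 = -13 + P^{2}$)
$117 \left(\left(-3\right) 5\right) + o{\left(-9 \right)} = 117 \left(\left(-3\right) 5\right) - \left(13 - \left(-9\right)^{2}\right) = 117 \left(-15\right) + \left(-13 + 81\right) = -1755 + 68 = -1687$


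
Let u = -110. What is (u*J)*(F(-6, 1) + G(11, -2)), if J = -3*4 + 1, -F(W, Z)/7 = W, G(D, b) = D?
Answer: 64130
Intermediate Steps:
F(W, Z) = -7*W
J = -11 (J = -12 + 1 = -11)
(u*J)*(F(-6, 1) + G(11, -2)) = (-110*(-11))*(-7*(-6) + 11) = 1210*(42 + 11) = 1210*53 = 64130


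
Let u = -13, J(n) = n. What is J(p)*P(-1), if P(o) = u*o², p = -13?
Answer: 169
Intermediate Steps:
P(o) = -13*o²
J(p)*P(-1) = -(-169)*(-1)² = -(-169) = -13*(-13) = 169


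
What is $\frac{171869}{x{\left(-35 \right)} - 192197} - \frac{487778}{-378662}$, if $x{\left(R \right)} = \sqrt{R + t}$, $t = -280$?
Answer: $\frac{2755068056758353}{6993827902874044} - \frac{515607 i \sqrt{35}}{36939687124} \approx 0.39393 - 8.2577 \cdot 10^{-5} i$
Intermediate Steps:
$x{\left(R \right)} = \sqrt{-280 + R}$ ($x{\left(R \right)} = \sqrt{R - 280} = \sqrt{-280 + R}$)
$\frac{171869}{x{\left(-35 \right)} - 192197} - \frac{487778}{-378662} = \frac{171869}{\sqrt{-280 - 35} - 192197} - \frac{487778}{-378662} = \frac{171869}{\sqrt{-315} - 192197} - - \frac{243889}{189331} = \frac{171869}{3 i \sqrt{35} - 192197} + \frac{243889}{189331} = \frac{171869}{-192197 + 3 i \sqrt{35}} + \frac{243889}{189331} = \frac{243889}{189331} + \frac{171869}{-192197 + 3 i \sqrt{35}}$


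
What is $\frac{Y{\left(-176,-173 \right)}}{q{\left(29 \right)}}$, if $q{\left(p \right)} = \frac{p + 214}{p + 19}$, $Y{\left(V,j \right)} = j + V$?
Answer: $- \frac{5584}{81} \approx -68.938$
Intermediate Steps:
$Y{\left(V,j \right)} = V + j$
$q{\left(p \right)} = \frac{214 + p}{19 + p}$
$\frac{Y{\left(-176,-173 \right)}}{q{\left(29 \right)}} = \frac{-176 - 173}{\frac{1}{19 + 29} \left(214 + 29\right)} = - \frac{349}{\frac{1}{48} \cdot 243} = - \frac{349}{\frac{81}{16}} = \left(-349\right) \frac{16}{81} = - \frac{5584}{81}$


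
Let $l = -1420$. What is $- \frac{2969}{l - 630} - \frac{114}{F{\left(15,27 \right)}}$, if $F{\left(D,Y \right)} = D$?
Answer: $- \frac{12611}{2050} \approx -6.1517$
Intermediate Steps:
$- \frac{2969}{l - 630} - \frac{114}{F{\left(15,27 \right)}} = - \frac{2969}{-1420 - 630} - \frac{114}{15} = - \frac{2969}{-2050} - \frac{38}{5} = \left(-2969\right) \left(- \frac{1}{2050}\right) - \frac{38}{5} = \frac{2969}{2050} - \frac{38}{5} = - \frac{12611}{2050}$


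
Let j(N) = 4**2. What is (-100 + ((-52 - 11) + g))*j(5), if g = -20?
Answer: -2928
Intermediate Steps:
j(N) = 16
(-100 + ((-52 - 11) + g))*j(5) = (-100 + ((-52 - 11) - 20))*16 = (-100 + (-63 - 20))*16 = (-100 - 83)*16 = -183*16 = -2928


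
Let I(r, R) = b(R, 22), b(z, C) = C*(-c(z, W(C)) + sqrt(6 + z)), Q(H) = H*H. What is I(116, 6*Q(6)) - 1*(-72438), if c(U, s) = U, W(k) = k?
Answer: 67686 + 22*sqrt(222) ≈ 68014.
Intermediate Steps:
Q(H) = H**2
b(z, C) = C*(sqrt(6 + z) - z) (b(z, C) = C*(-z + sqrt(6 + z)) = C*(sqrt(6 + z) - z))
I(r, R) = -22*R + 22*sqrt(6 + R) (I(r, R) = 22*(sqrt(6 + R) - R) = -22*R + 22*sqrt(6 + R))
I(116, 6*Q(6)) - 1*(-72438) = (-132*6**2 + 22*sqrt(6 + 6*6**2)) - 1*(-72438) = (-132*36 + 22*sqrt(6 + 6*36)) + 72438 = (-22*216 + 22*sqrt(6 + 216)) + 72438 = (-4752 + 22*sqrt(222)) + 72438 = 67686 + 22*sqrt(222)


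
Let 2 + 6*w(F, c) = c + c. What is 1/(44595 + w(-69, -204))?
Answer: 3/133580 ≈ 2.2458e-5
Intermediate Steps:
w(F, c) = -⅓ + c/3 (w(F, c) = -⅓ + (c + c)/6 = -⅓ + (2*c)/6 = -⅓ + c/3)
1/(44595 + w(-69, -204)) = 1/(44595 + (-⅓ + (⅓)*(-204))) = 1/(44595 + (-⅓ - 68)) = 1/(44595 - 205/3) = 1/(133580/3) = 3/133580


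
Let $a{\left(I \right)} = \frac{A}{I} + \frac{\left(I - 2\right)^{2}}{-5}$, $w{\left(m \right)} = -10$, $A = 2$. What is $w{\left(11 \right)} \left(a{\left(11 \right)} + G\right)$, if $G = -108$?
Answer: $\frac{13642}{11} \approx 1240.2$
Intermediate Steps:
$a{\left(I \right)} = \frac{2}{I} - \frac{\left(-2 + I\right)^{2}}{5}$ ($a{\left(I \right)} = \frac{2}{I} + \frac{\left(I - 2\right)^{2}}{-5} = \frac{2}{I} + \left(-2 + I\right)^{2} \left(- \frac{1}{5}\right) = \frac{2}{I} - \frac{\left(-2 + I\right)^{2}}{5}$)
$w{\left(11 \right)} \left(a{\left(11 \right)} + G\right) = - 10 \left(\left(\frac{2}{11} - \frac{\left(-2 + 11\right)^{2}}{5}\right) - 108\right) = - 10 \left(\left(2 \cdot \frac{1}{11} - \frac{9^{2}}{5}\right) - 108\right) = - 10 \left(\left(\frac{2}{11} - \frac{81}{5}\right) - 108\right) = - 10 \left(- \frac{881}{55} - 108\right) = \left(-10\right) \left(- \frac{6821}{55}\right) = \frac{13642}{11}$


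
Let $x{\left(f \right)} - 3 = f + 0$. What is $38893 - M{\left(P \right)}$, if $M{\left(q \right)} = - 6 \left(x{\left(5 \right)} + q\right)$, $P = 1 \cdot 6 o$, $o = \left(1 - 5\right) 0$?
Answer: $38941$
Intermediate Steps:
$x{\left(f \right)} = 3 + f$ ($x{\left(f \right)} = 3 + \left(f + 0\right) = 3 + f$)
$o = 0$ ($o = \left(-4\right) 0 = 0$)
$P = 0$ ($P = 1 \cdot 6 \cdot 0 = 6 \cdot 0 = 0$)
$M{\left(q \right)} = -48 - 6 q$ ($M{\left(q \right)} = - 6 \left(\left(3 + 5\right) + q\right) = - 6 \left(8 + q\right) = -48 - 6 q$)
$38893 - M{\left(P \right)} = 38893 - \left(-48 - 0\right) = 38893 - \left(-48 + 0\right) = 38893 - -48 = 38893 + 48 = 38941$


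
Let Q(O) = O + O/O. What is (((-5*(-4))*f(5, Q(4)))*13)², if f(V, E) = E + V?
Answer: 6760000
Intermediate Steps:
Q(O) = 1 + O (Q(O) = O + 1 = 1 + O)
(((-5*(-4))*f(5, Q(4)))*13)² = (((-5*(-4))*((1 + 4) + 5))*13)² = ((20*(5 + 5))*13)² = ((20*10)*13)² = (200*13)² = 2600² = 6760000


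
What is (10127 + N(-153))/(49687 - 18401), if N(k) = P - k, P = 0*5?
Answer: 5140/15643 ≈ 0.32858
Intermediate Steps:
P = 0
N(k) = -k (N(k) = 0 - k = -k)
(10127 + N(-153))/(49687 - 18401) = (10127 - 1*(-153))/(49687 - 18401) = (10127 + 153)/31286 = 10280*(1/31286) = 5140/15643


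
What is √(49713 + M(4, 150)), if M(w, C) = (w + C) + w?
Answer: √49871 ≈ 223.32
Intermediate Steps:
M(w, C) = C + 2*w (M(w, C) = (C + w) + w = C + 2*w)
√(49713 + M(4, 150)) = √(49713 + (150 + 2*4)) = √(49713 + (150 + 8)) = √(49713 + 158) = √49871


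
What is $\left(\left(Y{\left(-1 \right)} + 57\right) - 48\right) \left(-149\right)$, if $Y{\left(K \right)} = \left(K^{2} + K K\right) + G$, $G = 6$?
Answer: $-2533$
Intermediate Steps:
$Y{\left(K \right)} = 6 + 2 K^{2}$ ($Y{\left(K \right)} = \left(K^{2} + K K\right) + 6 = \left(K^{2} + K^{2}\right) + 6 = 2 K^{2} + 6 = 6 + 2 K^{2}$)
$\left(\left(Y{\left(-1 \right)} + 57\right) - 48\right) \left(-149\right) = \left(\left(\left(6 + 2 \left(-1\right)^{2}\right) + 57\right) - 48\right) \left(-149\right) = \left(\left(\left(6 + 2 \cdot 1\right) + 57\right) - 48\right) \left(-149\right) = \left(\left(\left(6 + 2\right) + 57\right) - 48\right) \left(-149\right) = \left(\left(8 + 57\right) - 48\right) \left(-149\right) = \left(65 - 48\right) \left(-149\right) = 17 \left(-149\right) = -2533$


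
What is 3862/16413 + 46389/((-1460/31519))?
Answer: -23998014327463/23962980 ≈ -1.0015e+6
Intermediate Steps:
3862/16413 + 46389/((-1460/31519)) = 3862*(1/16413) + 46389/((-1460*1/31519)) = 3862/16413 + 46389/(-1460/31519) = 3862/16413 + 46389*(-31519/1460) = 3862/16413 - 1462134891/1460 = -23998014327463/23962980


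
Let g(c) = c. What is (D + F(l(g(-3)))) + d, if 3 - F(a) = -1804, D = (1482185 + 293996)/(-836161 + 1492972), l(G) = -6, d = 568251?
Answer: 374422141219/656811 ≈ 5.7006e+5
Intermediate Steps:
D = 1776181/656811 ≈ 2.7043
F(a) = 1807 (F(a) = 3 - 1*(-1804) = 3 + 1804 = 1807)
(D + F(l(g(-3)))) + d = (1776181/656811 + 1807) + 568251 = 1188633658/656811 + 568251 = 374422141219/656811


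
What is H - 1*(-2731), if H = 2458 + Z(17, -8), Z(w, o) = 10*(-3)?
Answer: 5159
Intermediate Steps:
Z(w, o) = -30
H = 2428 (H = 2458 - 30 = 2428)
H - 1*(-2731) = 2428 - 1*(-2731) = 2428 + 2731 = 5159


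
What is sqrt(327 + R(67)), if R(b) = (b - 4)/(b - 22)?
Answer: sqrt(8210)/5 ≈ 18.122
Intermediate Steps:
R(b) = (-4 + b)/(-22 + b)
sqrt(327 + R(67)) = sqrt(327 + (-4 + 67)/(-22 + 67)) = sqrt(327 + 63/45) = sqrt(327 + (1/45)*63) = sqrt(327 + 7/5) = sqrt(1642/5) = sqrt(8210)/5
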